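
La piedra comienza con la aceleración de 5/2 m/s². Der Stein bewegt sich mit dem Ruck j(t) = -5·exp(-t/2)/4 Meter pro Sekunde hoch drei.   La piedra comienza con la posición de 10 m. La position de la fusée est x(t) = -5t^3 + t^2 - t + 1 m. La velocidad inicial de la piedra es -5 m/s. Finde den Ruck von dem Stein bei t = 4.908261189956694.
Aus der Gleichung für den Ruck j(t) = -5·exp(-t/2)/4, setzen wir t = 4.908261189956694 ein und erhalten j = -0.107422347242951.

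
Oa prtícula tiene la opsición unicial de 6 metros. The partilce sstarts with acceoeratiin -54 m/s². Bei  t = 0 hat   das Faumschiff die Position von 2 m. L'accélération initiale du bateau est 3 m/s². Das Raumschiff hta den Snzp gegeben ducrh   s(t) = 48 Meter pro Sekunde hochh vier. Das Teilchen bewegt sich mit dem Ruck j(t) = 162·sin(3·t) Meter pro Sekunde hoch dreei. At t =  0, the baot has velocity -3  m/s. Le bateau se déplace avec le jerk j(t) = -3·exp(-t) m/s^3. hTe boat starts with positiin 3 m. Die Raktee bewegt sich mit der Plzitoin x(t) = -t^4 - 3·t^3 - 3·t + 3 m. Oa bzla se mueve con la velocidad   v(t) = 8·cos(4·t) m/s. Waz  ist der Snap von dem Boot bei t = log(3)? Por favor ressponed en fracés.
En partant du jerk j(t) = -3·exp(-t), nous prenons 1 dérivée. La dérivée du jerk donne le snap: s(t) = 3·exp(-t). Nous avons le snap s(t) = 3·exp(-t). En substituant t = log(3): s(log(3)) = 1.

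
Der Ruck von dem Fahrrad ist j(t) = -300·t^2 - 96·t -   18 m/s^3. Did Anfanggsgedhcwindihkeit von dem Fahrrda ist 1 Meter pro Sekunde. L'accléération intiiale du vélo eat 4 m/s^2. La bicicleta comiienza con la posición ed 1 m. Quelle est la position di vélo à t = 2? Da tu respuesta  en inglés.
We need to integrate our jerk equation j(t) = -300·t^2 - 96·t - 18 3 times. Finding the antiderivative of j(t) and using a(0) = 4: a(t) = -100·t^3 - 48·t^2 - 18·t + 4. The antiderivative of acceleration is velocity. Using v(0) = 1, we get v(t) = -25·t^4 - 16·t^3 - 9·t^2 + 4·t + 1. Integrating velocity and using the initial condition x(0) = 1, we get x(t) = -5·t^5 - 4·t^4 - 3·t^3 + 2·t^2 + t + 1. We have position x(t) = -5·t^5 - 4·t^4 - 3·t^3 + 2·t^2 + t + 1. Substituting t = 2: x(2) = -237.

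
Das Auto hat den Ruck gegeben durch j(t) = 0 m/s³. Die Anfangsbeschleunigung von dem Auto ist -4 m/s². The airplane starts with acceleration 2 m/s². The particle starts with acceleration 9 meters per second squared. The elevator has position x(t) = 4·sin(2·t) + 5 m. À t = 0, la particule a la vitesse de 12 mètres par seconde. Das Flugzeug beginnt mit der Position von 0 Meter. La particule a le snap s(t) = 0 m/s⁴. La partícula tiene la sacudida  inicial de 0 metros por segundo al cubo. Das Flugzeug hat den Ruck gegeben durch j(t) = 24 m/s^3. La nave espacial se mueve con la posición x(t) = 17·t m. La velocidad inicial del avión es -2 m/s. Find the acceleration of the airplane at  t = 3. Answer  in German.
Um dies zu lösen, müssen wir 1 Integral unserer Gleichung für den Ruck j(t) = 24 finden. Durch Integration von dem Ruck und Verwendung der Anfangsbedingung a(0) = 2, erhalten wir a(t) = 24·t + 2. Mit a(t) = 24·t + 2 und Einsetzen von t = 3, finden wir a = 74.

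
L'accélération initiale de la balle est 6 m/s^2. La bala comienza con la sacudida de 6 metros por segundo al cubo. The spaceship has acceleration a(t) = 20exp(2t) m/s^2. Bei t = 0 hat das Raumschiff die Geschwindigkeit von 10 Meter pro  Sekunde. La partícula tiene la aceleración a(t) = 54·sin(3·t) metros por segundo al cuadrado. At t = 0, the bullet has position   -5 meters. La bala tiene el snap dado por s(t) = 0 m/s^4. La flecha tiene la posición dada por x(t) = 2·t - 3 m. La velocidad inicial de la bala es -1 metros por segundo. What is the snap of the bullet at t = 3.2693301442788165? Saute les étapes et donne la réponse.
At t = 3.2693301442788165, s = 0.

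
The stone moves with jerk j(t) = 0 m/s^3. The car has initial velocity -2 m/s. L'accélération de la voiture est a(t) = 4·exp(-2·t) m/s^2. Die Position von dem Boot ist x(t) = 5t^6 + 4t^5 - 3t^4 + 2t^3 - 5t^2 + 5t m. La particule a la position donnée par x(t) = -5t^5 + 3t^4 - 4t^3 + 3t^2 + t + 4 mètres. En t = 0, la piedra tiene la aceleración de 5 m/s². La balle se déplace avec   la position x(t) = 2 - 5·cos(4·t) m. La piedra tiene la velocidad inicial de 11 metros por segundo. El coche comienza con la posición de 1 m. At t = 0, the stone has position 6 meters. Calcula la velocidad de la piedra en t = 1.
Necesitamos integrar nuestra ecuación de la sacudida j(t) = 0 2 veces. La integral de la sacudida, con a(0) = 5, da la aceleración: a(t) = 5. La antiderivada de la aceleración, con v(0) = 11, da la velocidad: v(t) = 5·t + 11. De la ecuación de la velocidad v(t) = 5·t + 11, sustituimos t = 1 para obtener v = 16.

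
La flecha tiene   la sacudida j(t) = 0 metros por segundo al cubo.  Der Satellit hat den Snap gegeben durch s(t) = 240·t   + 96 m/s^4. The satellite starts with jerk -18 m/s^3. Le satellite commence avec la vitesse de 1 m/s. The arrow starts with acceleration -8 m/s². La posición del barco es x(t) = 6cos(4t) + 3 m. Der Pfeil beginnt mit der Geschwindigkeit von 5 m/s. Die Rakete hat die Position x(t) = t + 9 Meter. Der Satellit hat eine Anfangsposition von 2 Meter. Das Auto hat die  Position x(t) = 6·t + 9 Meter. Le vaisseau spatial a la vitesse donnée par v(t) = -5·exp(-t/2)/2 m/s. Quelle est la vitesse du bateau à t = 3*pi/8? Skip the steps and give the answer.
La réponse est 24.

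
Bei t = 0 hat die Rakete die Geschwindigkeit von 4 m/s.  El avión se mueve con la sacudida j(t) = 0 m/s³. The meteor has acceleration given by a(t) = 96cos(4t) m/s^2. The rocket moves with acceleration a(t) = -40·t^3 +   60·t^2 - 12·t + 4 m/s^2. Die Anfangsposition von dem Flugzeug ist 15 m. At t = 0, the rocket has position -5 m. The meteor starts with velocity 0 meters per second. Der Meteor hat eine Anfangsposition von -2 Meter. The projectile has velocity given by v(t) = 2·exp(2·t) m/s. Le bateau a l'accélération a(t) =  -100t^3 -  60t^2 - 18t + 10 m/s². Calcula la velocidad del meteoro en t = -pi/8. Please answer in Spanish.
Partiendo de la aceleración a(t) = 96·cos(4·t), tomamos 1 antiderivada. Integrando la aceleración y usando la condición inicial v(0) = 0, obtenemos v(t) = 24·sin(4·t). Tenemos la velocidad v(t) = 24·sin(4·t). Sustituyendo t = -pi/8: v(-pi/8) = -24.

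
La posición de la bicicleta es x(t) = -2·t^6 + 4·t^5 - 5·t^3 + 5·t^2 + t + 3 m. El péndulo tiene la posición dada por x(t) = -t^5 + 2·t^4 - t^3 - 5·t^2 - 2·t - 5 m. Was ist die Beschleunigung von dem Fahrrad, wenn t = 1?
Um dies zu lösen, müssen wir 2 Ableitungen unserer Gleichung für die Position x(t) = -2·t^6 + 4·t^5 - 5·t^3 + 5·t^2 + t + 3 nehmen. Die Ableitung von der Position ergibt die Geschwindigkeit: v(t) = -12·t^5 + 20·t^4 - 15·t^2 + 10·t + 1. Die Ableitung von der Geschwindigkeit ergibt die Beschleunigung: a(t) = -60·t^4 + 80·t^3 - 30·t + 10. Mit a(t) = -60·t^4 + 80·t^3 - 30·t + 10 und Einsetzen von t = 1, finden wir a = 0.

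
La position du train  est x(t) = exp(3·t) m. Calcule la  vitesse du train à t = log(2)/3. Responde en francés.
Pour résoudre ceci, nous devons prendre 1 dérivée de notre équation de la position x(t) = exp(3·t). En dérivant la position, nous obtenons la vitesse: v(t) = 3·exp(3·t). En utilisant v(t) = 3·exp(3·t) et en substituant t = log(2)/3, nous trouvons v = 6.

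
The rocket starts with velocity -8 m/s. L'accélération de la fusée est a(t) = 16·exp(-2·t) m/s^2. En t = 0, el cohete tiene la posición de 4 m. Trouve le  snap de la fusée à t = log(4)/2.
En partant de l'accélération a(t) = 16·exp(-2·t), nous prenons 2 dérivées. En prenant d/dt de a(t), nous trouvons j(t) = -32·exp(-2·t). En prenant d/dt de j(t), nous trouvons s(t) = 64·exp(-2·t). De l'équation du snap s(t) = 64·exp(-2·t), nous substituons t = log(4)/2 pour obtenir s = 16.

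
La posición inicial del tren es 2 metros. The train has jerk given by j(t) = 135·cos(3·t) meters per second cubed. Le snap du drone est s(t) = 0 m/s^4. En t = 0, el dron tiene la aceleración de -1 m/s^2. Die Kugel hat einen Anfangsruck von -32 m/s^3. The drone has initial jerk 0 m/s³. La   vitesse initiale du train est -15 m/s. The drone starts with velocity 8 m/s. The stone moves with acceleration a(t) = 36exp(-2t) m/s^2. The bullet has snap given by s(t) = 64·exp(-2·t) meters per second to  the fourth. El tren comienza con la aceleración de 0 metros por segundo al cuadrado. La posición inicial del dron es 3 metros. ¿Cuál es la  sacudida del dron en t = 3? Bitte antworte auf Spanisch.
Para resolver esto, necesitamos tomar 1 antiderivada de nuestra ecuación del snap s(t) = 0. Integrando el snap y usando la condición inicial j(0) = 0, obtenemos j(t) = 0. De la ecuación de la sacudida j(t) = 0, sustituimos t = 3 para obtener j = 0.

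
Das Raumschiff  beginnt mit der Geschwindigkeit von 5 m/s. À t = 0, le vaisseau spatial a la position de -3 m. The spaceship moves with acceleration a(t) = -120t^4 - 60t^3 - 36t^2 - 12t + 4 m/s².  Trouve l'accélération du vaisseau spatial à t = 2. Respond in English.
From the given acceleration equation a(t) = -120·t^4 - 60·t^3 - 36·t^2 - 12·t + 4, we substitute t = 2 to get a = -2564.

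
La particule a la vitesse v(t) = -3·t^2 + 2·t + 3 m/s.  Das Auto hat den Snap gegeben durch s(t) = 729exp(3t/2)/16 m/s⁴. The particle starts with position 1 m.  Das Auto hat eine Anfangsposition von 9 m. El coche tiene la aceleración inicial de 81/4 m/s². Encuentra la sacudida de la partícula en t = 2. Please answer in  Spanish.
Debemos derivar nuestra ecuación de la velocidad v(t) = -3·t^2 + 2·t + 3 2 veces. Derivando la velocidad, obtenemos la aceleración: a(t) = 2 - 6·t. Derivando la aceleración, obtenemos la sacudida: j(t) = -6. Tenemos la sacudida j(t) = -6. Sustituyendo t = 2: j(2) = -6.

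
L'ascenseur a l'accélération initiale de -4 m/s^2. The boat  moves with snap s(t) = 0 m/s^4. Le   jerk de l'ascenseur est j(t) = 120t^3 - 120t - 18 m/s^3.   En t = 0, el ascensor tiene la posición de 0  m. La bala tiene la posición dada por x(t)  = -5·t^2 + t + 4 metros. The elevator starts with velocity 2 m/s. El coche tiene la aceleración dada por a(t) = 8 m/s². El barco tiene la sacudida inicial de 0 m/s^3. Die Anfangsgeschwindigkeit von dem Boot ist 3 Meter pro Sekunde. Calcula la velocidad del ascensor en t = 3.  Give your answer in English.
To find the answer, we compute 2 antiderivatives of j(t) = 120·t^3 - 120·t - 18. Integrating jerk and using the initial condition a(0) = -4, we get a(t) = 30·t^4 - 60·t^2 - 18·t - 4. The integral of acceleration is velocity. Using v(0) = 2, we get v(t) = 6·t^5 - 20·t^3 - 9·t^2 - 4·t + 2. Using v(t) = 6·t^5 - 20·t^3 - 9·t^2 - 4·t + 2 and substituting t = 3, we find v = 827.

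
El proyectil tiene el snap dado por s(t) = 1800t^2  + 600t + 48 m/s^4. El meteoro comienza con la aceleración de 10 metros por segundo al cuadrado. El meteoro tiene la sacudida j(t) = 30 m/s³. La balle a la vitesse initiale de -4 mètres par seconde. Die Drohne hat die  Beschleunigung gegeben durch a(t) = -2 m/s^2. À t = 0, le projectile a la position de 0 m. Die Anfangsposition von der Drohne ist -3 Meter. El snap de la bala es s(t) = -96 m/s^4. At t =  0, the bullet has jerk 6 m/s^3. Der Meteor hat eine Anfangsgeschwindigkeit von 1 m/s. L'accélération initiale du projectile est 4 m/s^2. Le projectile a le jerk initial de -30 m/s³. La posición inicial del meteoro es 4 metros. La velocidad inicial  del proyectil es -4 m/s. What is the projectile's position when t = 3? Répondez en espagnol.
Partiendo del snap s(t) = 1800·t^2 + 600·t + 48, tomamos 4 integrales. Integrando el snap y usando la condición inicial j(0) = -30, obtenemos j(t) = 600·t^3 + 300·t^2 + 48·t - 30. Integrando la sacudida y usando la condición inicial a(0) = 4, obtenemos a(t) = 150·t^4 + 100·t^3 + 24·t^2 - 30·t + 4. La integral de la aceleración, con v(0) = -4, da la velocidad: v(t) = 30·t^5 + 25·t^4 + 8·t^3 - 15·t^2 + 4·t - 4. Tomando ∫v(t)dt y aplicando x(0) = 0, encontramos x(t) = 5·t^6 + 5·t^5 + 2·t^4 - 5·t^3 + 2·t^2 - 4·t. Usando x(t) = 5·t^6 + 5·t^5 + 2·t^4 - 5·t^3 + 2·t^2 - 4·t y sustituyendo t = 3, encontramos x = 4893.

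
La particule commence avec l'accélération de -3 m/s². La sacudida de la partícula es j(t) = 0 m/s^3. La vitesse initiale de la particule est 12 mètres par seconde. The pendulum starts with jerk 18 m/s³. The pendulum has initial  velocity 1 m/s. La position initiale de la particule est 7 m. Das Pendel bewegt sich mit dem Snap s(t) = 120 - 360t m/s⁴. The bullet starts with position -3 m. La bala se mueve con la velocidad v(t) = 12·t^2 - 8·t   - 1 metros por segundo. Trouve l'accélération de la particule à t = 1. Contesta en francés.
En partant du jerk j(t) = 0, nous prenons 1 primitive. La primitive du jerk est l'accélération. En utilisant a(0) = -3, nous obtenons a(t) = -3. En utilisant a(t) = -3 et en substituant t = 1, nous trouvons a = -3.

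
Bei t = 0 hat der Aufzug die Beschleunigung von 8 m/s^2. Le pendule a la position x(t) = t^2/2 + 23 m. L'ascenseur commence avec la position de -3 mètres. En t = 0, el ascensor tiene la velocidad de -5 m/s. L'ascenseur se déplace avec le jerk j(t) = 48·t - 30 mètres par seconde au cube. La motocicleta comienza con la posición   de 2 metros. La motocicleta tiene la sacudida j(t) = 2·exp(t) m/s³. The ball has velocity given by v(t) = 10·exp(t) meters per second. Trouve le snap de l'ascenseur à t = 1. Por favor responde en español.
Debemos derivar nuestra ecuación de la sacudida j(t) = 48·t - 30 1 vez. Tomando d/dt de j(t), encontramos s(t) = 48. De la ecuación del snap s(t) = 48, sustituimos t = 1 para obtener s = 48.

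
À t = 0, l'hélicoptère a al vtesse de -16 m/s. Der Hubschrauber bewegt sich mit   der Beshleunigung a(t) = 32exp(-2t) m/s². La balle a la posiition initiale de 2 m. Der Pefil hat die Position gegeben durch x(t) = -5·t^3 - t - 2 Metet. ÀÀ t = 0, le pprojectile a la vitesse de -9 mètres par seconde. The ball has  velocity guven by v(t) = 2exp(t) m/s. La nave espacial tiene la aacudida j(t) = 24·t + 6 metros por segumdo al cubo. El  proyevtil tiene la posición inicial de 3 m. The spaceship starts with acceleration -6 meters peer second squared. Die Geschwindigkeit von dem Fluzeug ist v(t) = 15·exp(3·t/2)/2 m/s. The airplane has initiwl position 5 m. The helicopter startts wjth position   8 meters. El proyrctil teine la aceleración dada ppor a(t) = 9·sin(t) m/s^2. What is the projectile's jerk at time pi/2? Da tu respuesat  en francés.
Nous devons dériver notre équation de l'accélération a(t) = 9·sin(t) 1 fois. La dérivée de l'accélération donne le jerk: j(t) = 9·cos(t). Nous avons le jerk j(t) = 9·cos(t). En substituant t = pi/2: j(pi/2) = 0.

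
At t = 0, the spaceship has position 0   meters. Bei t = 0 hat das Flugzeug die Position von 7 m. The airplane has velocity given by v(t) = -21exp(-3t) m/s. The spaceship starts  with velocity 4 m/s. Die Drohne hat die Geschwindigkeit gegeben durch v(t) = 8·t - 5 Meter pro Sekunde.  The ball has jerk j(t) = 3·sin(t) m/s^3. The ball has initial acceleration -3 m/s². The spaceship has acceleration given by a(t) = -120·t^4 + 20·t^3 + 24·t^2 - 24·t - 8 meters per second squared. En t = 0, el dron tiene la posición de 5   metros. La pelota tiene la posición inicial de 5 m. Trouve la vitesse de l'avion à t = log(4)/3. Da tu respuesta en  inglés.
From the given velocity equation v(t) = -21·exp(-3·t), we substitute t = log(4)/3 to get v = -21/4.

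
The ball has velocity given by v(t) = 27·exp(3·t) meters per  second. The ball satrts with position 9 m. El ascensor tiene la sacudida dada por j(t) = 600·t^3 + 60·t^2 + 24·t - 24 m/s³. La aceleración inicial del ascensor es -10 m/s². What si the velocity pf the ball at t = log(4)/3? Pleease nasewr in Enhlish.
From the given velocity equation v(t) = 27·exp(3·t), we substitute t = log(4)/3 to get v = 108.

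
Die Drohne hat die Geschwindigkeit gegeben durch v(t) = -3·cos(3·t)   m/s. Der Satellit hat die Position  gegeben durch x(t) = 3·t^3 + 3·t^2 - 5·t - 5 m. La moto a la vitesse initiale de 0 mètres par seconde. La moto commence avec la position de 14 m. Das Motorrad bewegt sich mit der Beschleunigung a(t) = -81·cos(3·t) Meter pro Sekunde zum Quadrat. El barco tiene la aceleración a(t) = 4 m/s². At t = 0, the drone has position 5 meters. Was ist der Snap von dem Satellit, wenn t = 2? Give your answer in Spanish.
Partiendo de la posición x(t) = 3·t^3 + 3·t^2 - 5·t - 5, tomamos 4 derivadas. Derivando la posición, obtenemos la velocidad: v(t) = 9·t^2 + 6·t - 5. Derivando la velocidad, obtenemos la aceleración: a(t) = 18·t + 6. Derivando la aceleración, obtenemos la sacudida: j(t) = 18. Tomando d/dt de j(t), encontramos s(t) = 0. De la ecuación del snap s(t) = 0, sustituimos t = 2 para obtener s = 0.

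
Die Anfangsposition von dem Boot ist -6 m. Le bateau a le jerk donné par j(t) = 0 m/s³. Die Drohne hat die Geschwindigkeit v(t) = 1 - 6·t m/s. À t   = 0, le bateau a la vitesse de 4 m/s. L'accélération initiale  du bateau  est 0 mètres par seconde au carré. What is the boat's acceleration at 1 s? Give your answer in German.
Wir müssen die Stammfunktion unserer Gleichung für den Ruck j(t) = 0 1-mal finden. Durch Integration von dem Ruck und Verwendung der Anfangsbedingung a(0) = 0, erhalten wir a(t) = 0. Aus der Gleichung für die Beschleunigung a(t) = 0, setzen wir t = 1 ein und erhalten a = 0.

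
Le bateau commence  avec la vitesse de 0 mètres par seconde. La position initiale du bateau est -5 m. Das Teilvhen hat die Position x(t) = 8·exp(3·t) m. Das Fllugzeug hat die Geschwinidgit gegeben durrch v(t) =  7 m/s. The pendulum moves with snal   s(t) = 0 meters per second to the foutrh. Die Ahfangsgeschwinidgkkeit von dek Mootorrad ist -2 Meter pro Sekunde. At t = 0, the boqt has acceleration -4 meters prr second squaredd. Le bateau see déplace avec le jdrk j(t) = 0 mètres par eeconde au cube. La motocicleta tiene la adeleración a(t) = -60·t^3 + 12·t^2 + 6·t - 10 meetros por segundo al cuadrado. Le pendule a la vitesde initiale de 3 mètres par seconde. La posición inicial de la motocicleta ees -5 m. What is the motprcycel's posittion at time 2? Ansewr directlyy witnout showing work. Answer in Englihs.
x(2) = -101.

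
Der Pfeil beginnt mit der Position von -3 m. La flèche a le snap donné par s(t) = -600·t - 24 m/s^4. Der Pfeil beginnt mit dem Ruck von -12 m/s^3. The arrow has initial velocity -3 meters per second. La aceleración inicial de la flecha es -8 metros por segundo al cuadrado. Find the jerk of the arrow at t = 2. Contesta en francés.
En partant du snap s(t) = -600·t - 24, nous prenons 1 primitive. La primitive du snap, avec j(0) = -12, donne le jerk: j(t) = -300·t^2 - 24·t - 12. En utilisant j(t) = -300·t^2 - 24·t - 12 et en substituant t = 2, nous trouvons j = -1260.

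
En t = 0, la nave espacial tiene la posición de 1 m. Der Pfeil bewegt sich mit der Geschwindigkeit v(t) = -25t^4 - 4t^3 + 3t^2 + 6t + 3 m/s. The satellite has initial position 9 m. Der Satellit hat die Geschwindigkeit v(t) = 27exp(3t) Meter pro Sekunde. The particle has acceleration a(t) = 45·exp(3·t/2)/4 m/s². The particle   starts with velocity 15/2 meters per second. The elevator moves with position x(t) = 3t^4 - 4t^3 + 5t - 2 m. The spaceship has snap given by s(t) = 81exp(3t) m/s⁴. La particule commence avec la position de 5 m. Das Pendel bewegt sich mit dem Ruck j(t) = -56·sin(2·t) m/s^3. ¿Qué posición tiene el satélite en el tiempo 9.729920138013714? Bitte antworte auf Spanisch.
Para resolver esto, necesitamos tomar 1 antiderivada de nuestra ecuación de la velocidad v(t) = 27·exp(3·t). Integrando la velocidad y usando la condición inicial x(0) = 9, obtenemos x(t) = 9·exp(3·t). De la ecuación de la posición x(t) = 9·exp(3·t), sustituimos t = 9.729920138013714 para obtener x = 42775430133470.7.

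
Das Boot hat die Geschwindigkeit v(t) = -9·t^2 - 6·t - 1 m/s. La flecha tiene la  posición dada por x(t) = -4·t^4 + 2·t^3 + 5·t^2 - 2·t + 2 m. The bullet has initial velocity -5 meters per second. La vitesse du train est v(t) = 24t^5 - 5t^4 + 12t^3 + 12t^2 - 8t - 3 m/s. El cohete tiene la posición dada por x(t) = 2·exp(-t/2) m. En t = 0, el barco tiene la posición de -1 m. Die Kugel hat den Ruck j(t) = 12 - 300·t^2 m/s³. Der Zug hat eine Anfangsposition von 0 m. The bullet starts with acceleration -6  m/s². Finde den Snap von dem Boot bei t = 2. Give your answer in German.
Um dies zu lösen, müssen wir 3 Ableitungen unserer Gleichung für die Geschwindigkeit v(t) = -9·t^2 - 6·t - 1 nehmen. Durch Ableiten von der Geschwindigkeit erhalten wir die Beschleunigung: a(t) = -18·t - 6. Die Ableitung von der Beschleunigung ergibt den Ruck: j(t) = -18. Die Ableitung von dem Ruck ergibt den Snap: s(t) = 0. Mit s(t) = 0 und Einsetzen von t = 2, finden wir s = 0.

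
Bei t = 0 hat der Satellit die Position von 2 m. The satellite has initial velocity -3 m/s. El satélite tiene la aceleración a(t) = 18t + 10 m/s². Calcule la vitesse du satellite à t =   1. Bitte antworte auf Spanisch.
Debemos encontrar la antiderivada de nuestra ecuación de la aceleración a(t) = 18·t + 10 1 vez. La antiderivada de la aceleración, con v(0) = -3, da la velocidad: v(t) = 9·t^2 + 10·t - 3. De la ecuación de la velocidad v(t) = 9·t^2 + 10·t - 3, sustituimos t = 1 para obtener v = 16.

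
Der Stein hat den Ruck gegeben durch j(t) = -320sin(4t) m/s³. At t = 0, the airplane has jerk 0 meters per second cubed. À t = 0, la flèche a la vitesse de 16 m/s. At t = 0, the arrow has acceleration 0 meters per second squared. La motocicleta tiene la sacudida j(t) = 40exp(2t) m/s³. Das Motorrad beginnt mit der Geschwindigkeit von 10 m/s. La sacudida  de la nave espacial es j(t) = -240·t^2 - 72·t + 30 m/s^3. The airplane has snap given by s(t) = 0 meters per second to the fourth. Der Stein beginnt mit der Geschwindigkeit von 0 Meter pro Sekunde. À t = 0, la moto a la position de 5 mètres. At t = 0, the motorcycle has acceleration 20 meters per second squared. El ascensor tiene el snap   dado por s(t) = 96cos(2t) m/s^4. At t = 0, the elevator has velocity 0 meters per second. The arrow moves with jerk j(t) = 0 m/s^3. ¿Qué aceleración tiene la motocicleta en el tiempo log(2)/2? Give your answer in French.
Pour résoudre ceci, nous devons prendre 1 primitive de notre équation du jerk j(t) = 40·exp(2·t). La primitive du jerk est l'accélération. En utilisant a(0) = 20, nous obtenons a(t) = 20·exp(2·t). En utilisant a(t) = 20·exp(2·t) et en substituant t = log(2)/2, nous trouvons a = 40.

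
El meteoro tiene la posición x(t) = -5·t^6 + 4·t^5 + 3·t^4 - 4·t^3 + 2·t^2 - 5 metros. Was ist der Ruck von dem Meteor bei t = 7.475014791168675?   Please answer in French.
Pour résoudre ceci, nous devons prendre 3 dérivées de notre équation de la position x(t) = -5·t^6 + 4·t^5 + 3·t^4 - 4·t^3 + 2·t^2 - 5. En prenant d/dt de x(t), nous trouvons v(t) = -30·t^5 + 20·t^4 + 12·t^3 - 12·t^2 + 4·t. La dérivée de la vitesse donne l'accélération: a(t) = -150·t^4 + 80·t^3 + 36·t^2 - 24·t + 4. La dérivée de l'accélération donne le jerk: j(t) = -600·t^3 + 240·t^2 + 72·t - 24. Nous avons le jerk j(t) = -600·t^3 + 240·t^2 + 72·t - 24. En substituant t = 7.475014791168675: j(7.475014791168675) = -236679.261630643.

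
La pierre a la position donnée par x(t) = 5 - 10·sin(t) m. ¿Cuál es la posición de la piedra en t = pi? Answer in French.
De l'équation de la position x(t) = 5 - 10·sin(t), nous substituons t = pi pour obtenir x = 5.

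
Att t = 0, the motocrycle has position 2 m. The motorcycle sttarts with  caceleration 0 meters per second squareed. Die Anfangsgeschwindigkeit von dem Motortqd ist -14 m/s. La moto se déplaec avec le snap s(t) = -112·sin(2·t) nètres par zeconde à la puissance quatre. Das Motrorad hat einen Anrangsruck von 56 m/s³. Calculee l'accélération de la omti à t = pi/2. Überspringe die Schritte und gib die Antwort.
L'accélération à t = pi/2 est a = 0.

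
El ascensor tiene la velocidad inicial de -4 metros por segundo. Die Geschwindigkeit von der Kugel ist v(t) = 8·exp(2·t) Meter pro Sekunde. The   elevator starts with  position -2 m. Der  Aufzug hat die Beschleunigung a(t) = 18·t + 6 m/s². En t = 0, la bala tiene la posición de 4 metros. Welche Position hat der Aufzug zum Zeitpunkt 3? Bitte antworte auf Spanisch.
Para resolver esto, necesitamos tomar 2 integrales de nuestra ecuación de la aceleración a(t) = 18·t + 6. Integrando la aceleración y usando la condición inicial v(0) = -4, obtenemos v(t) = 9·t^2 + 6·t - 4. Tomando ∫v(t)dt y aplicando x(0) = -2, encontramos x(t) = 3·t^3 + 3·t^2 - 4·t - 2. Usando x(t) = 3·t^3 + 3·t^2 - 4·t - 2 y sustituyendo t = 3, encontramos x = 94.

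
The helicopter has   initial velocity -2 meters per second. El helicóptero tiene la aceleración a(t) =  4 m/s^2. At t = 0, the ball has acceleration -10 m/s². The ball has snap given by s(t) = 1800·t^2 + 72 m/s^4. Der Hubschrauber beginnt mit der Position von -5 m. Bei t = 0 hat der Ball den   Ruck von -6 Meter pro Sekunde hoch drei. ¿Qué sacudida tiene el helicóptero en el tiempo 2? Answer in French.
Pour résoudre ceci, nous devons prendre 1 dérivée de notre équation de l'accélération a(t) = 4. En prenant d/dt de a(t), nous trouvons j(t) = 0. De l'équation du jerk j(t) = 0, nous substituons t = 2 pour obtenir j = 0.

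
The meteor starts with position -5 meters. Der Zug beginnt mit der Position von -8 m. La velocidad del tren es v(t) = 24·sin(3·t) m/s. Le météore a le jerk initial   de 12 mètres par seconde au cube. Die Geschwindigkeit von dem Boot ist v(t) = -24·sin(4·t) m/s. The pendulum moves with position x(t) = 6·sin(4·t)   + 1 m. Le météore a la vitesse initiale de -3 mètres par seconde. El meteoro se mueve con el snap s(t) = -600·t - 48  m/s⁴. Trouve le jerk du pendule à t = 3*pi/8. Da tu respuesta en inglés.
Starting from position x(t) = 6·sin(4·t) + 1, we take 3 derivatives. The derivative of position gives velocity: v(t) = 24·cos(4·t). Taking d/dt of v(t), we find a(t) = -96·sin(4·t). Differentiating acceleration, we get jerk: j(t) = -384·cos(4·t). Using j(t) = -384·cos(4·t) and substituting t = 3*pi/8, we find j = 0.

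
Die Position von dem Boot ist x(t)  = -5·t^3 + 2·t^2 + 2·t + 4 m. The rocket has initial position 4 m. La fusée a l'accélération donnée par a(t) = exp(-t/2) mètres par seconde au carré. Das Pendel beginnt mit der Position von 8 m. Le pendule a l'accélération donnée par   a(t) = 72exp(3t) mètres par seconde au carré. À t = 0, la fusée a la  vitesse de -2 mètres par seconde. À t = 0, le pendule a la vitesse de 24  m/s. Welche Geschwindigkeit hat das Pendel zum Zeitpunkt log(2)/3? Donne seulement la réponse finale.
Die Antwort ist 48.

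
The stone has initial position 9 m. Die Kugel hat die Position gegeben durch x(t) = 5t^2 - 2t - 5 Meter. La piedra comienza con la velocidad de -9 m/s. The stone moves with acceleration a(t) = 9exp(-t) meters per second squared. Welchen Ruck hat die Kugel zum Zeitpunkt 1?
Ausgehend von der Position x(t) = 5·t^2 - 2·t - 5, nehmen wir 3 Ableitungen. Durch Ableiten von der Position erhalten wir die Geschwindigkeit: v(t) = 10·t - 2. Durch Ableiten von der Geschwindigkeit erhalten wir die Beschleunigung: a(t) = 10. Die Ableitung von der Beschleunigung ergibt den Ruck: j(t) = 0. Mit j(t) = 0 und Einsetzen von t = 1, finden wir j = 0.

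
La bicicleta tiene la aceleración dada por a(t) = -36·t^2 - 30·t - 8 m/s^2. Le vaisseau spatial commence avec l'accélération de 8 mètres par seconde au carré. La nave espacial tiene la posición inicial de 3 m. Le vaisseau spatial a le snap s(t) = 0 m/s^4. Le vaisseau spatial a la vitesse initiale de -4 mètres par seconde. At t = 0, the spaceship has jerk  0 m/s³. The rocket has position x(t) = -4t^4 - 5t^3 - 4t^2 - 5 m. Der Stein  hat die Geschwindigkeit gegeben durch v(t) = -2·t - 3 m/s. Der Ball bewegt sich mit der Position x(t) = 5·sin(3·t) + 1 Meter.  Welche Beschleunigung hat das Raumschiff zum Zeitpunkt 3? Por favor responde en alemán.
Um dies zu lösen, müssen wir 2 Stammfunktionen unserer Gleichung für den Snap s(t) = 0 finden. Das Integral von dem Snap, mit j(0) = 0, ergibt den Ruck: j(t) = 0. Durch Integration von dem Ruck und Verwendung der Anfangsbedingung a(0) = 8, erhalten wir a(t) = 8. Aus der Gleichung für die Beschleunigung a(t) = 8, setzen wir t = 3 ein und erhalten a = 8.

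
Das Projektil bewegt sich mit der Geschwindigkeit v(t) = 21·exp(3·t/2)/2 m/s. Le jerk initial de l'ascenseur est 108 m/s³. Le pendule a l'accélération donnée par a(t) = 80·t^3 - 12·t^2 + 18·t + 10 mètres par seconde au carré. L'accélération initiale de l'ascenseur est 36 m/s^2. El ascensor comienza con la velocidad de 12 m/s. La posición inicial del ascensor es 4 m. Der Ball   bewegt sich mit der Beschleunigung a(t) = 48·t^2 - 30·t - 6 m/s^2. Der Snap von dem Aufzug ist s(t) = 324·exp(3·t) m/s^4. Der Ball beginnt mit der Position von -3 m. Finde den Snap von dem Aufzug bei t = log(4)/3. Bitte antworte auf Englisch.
Using s(t) = 324·exp(3·t) and substituting t = log(4)/3, we find s = 1296.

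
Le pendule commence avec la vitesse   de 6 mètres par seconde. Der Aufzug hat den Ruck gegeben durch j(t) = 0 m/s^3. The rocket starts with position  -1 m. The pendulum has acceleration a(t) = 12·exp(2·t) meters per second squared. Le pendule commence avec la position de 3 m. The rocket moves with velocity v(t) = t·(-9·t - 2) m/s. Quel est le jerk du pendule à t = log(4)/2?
Nous devons dériver notre équation de l'accélération a(t) = 12·exp(2·t) 1 fois. En prenant d/dt de a(t), nous trouvons j(t) = 24·exp(2·t). En utilisant j(t) = 24·exp(2·t) et en substituant t = log(4)/2, nous trouvons j = 96.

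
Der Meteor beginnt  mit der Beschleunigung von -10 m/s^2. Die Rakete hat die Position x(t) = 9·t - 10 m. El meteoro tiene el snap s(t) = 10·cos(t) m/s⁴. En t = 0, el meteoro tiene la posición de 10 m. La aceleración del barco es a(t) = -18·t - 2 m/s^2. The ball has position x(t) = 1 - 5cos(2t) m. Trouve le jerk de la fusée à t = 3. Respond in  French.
En partant de la position x(t) = 9·t - 10, nous prenons 3 dérivées. En dérivant la position, nous obtenons la vitesse: v(t) = 9. La dérivée de la vitesse donne l'accélération: a(t) = 0. En dérivant l'accélération, nous obtenons le jerk: j(t) = 0. Nous avons le jerk j(t) = 0. En substituant t = 3: j(3) = 0.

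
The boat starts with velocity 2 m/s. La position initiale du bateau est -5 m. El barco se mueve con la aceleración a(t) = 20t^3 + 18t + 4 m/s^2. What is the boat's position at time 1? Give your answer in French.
Nous devons trouver l'intégrale de notre équation de l'accélération a(t) = 20·t^3 + 18·t + 4 2 fois. En intégrant l'accélération et en utilisant la condition initiale v(0) = 2, nous obtenons v(t) = 5·t^4 + 9·t^2 + 4·t + 2. En intégrant la vitesse et en utilisant la condition initiale x(0) = -5, nous obtenons x(t) = t^5 + 3·t^3 + 2·t^2 + 2·t - 5. En utilisant x(t) = t^5 + 3·t^3 + 2·t^2 + 2·t - 5 et en substituant t = 1, nous trouvons x = 3.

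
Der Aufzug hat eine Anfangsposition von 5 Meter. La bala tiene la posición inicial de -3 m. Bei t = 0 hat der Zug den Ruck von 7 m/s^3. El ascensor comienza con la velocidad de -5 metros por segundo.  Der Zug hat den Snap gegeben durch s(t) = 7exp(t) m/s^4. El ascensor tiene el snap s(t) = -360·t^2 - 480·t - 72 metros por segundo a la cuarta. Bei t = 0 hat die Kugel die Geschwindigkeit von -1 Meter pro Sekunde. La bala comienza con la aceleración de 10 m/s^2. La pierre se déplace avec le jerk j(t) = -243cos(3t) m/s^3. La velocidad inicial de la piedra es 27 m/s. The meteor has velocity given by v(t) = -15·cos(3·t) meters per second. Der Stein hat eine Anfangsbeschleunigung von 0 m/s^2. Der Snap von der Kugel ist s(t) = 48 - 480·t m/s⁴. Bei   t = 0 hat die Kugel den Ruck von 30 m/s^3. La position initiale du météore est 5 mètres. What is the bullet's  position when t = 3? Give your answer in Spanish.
Partiendo del snap s(t) = 48 - 480·t, tomamos 4 integrales. La antiderivada del snap, con j(0) = 30, da la sacudida: j(t) = -240·t^2 + 48·t + 30. La integral de la sacudida, con a(0) = 10, da la aceleración: a(t) = -80·t^3 + 24·t^2 + 30·t + 10. Integrando la aceleración y usando la condición inicial v(0) = -1, obtenemos v(t) = -20·t^4 + 8·t^3 + 15·t^2 + 10·t - 1. La integral de la velocidad es la posición. Usando x(0) = -3, obtenemos x(t) = -4·t^5 + 2·t^4 + 5·t^3 + 5·t^2 - t - 3. Tenemos la posición x(t) = -4·t^5 + 2·t^4 + 5·t^3 + 5·t^2 - t - 3. Sustituyendo t = 3: x(3) = -636.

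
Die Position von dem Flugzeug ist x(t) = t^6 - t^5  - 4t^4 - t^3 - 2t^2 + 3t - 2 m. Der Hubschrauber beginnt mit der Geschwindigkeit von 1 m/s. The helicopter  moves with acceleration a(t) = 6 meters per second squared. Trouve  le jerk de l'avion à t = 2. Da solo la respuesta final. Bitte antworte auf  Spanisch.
En t = 2, j = 522.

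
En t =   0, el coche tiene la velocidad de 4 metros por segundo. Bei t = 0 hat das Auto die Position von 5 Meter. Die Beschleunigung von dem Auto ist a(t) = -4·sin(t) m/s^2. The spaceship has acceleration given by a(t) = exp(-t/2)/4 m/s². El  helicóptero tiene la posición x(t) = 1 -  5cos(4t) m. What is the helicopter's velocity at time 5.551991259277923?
Starting from position x(t) = 1 - 5·cos(4·t), we take 1 derivative. Differentiating position, we get velocity: v(t) = 20·sin(4·t). Using v(t) = 20·sin(4·t) and substituting t = 5.551991259277923, we find v = -4.30243431659808.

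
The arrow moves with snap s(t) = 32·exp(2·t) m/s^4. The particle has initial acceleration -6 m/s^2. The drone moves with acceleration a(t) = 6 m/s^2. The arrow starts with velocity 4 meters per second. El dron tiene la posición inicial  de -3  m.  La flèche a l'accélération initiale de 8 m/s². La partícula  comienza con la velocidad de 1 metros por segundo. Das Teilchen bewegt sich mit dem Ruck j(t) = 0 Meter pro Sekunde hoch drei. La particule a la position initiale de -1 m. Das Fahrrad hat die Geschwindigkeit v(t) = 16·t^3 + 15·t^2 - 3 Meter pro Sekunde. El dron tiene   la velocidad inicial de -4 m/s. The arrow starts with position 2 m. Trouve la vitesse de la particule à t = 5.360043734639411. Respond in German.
Wir müssen unsere Gleichung für den Ruck j(t) = 0 2-mal integrieren. Die Stammfunktion von dem Ruck ist die Beschleunigung. Mit a(0) = -6 erhalten wir a(t) = -6. Das Integral von der Beschleunigung ist die Geschwindigkeit. Mit v(0) = 1 erhalten wir v(t) = 1 - 6·t. Wir haben die Geschwindigkeit v(t) = 1 - 6·t. Durch Einsetzen von t = 5.360043734639411: v(5.360043734639411) = -31.1602624078365.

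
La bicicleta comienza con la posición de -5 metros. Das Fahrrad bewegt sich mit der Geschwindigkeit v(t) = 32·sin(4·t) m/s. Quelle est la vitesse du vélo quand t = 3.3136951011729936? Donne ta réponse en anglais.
Using v(t) = 32·sin(4·t) and substituting t = 3.3136951011729936, we find v = 20.3299179213810.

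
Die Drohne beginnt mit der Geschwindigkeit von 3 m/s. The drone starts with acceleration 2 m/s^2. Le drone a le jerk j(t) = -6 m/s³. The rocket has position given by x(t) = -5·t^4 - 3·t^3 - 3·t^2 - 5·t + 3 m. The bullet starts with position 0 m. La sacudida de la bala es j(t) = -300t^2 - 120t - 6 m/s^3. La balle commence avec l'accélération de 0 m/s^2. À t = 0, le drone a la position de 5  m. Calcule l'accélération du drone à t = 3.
Nous devons intégrer notre équation du jerk j(t) = -6 1 fois. En intégrant le jerk et en utilisant la condition initiale a(0) = 2, nous obtenons a(t) = 2 - 6·t. Nous avons l'accélération a(t) = 2 - 6·t. En substituant t = 3: a(3) = -16.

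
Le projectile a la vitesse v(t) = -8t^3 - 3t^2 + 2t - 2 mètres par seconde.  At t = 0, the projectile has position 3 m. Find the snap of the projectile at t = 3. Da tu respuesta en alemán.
Ausgehend von der Geschwindigkeit v(t) = -8·t^3 - 3·t^2 + 2·t - 2, nehmen wir 3 Ableitungen. Durch Ableiten von der Geschwindigkeit erhalten wir die Beschleunigung: a(t) = -24·t^2 - 6·t + 2. Mit d/dt von a(t) finden wir j(t) = -48·t - 6. Mit d/dt von j(t) finden wir s(t) = -48. Mit s(t) = -48 und Einsetzen von t = 3, finden wir s = -48.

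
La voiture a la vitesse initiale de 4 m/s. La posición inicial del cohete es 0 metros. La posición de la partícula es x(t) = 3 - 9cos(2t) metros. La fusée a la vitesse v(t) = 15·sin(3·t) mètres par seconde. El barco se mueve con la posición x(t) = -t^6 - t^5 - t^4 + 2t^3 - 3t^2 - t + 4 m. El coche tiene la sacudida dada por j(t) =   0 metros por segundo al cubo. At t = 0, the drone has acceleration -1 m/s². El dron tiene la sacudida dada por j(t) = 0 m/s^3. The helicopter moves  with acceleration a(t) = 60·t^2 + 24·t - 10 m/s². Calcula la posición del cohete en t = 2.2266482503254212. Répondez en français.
Pour résoudre ceci, nous devons prendre 1 intégrale de notre équation de la vitesse v(t) = 15·sin(3·t). En intégrant la vitesse et en utilisant la condition initiale x(0) = 0, nous obtenons x(t) = 5 - 5·cos(3·t). En utilisant x(t) = 5 - 5·cos(3·t) et en substituant t = 2.2266482503254212, nous trouvons x = 0.388409561507953.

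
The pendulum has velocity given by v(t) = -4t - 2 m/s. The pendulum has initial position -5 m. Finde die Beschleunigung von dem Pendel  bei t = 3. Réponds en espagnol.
Partiendo de la velocidad v(t) = -4·t - 2, tomamos 1 derivada. La derivada de la velocidad da la aceleración: a(t) = -4. De la ecuación de la aceleración a(t) = -4, sustituimos t = 3 para obtener a = -4.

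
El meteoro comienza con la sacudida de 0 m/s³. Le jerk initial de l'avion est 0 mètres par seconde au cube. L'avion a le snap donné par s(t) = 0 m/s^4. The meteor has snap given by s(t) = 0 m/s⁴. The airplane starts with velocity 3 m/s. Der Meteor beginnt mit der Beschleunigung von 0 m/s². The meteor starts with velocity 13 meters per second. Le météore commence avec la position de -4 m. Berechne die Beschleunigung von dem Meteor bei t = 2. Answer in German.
Um dies zu lösen, müssen wir 2 Stammfunktionen unserer Gleichung für den Snap s(t) = 0 finden. Die Stammfunktion von dem Snap ist der Ruck. Mit j(0) = 0 erhalten wir j(t) = 0. Die Stammfunktion von dem Ruck, mit a(0) = 0, ergibt die Beschleunigung: a(t) = 0. Aus der Gleichung für die Beschleunigung a(t) = 0, setzen wir t = 2 ein und erhalten a = 0.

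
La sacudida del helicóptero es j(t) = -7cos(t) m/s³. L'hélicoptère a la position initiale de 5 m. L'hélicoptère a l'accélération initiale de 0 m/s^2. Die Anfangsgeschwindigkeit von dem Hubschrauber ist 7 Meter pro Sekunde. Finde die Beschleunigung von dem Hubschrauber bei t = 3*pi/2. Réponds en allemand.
Um dies zu lösen, müssen wir 1 Stammfunktion unserer Gleichung für den Ruck j(t) = -7·cos(t) finden. Die Stammfunktion von dem Ruck ist die Beschleunigung. Mit a(0) = 0 erhalten wir a(t) = -7·sin(t). Aus der Gleichung für die Beschleunigung a(t) = -7·sin(t), setzen wir t = 3*pi/2 ein und erhalten a = 7.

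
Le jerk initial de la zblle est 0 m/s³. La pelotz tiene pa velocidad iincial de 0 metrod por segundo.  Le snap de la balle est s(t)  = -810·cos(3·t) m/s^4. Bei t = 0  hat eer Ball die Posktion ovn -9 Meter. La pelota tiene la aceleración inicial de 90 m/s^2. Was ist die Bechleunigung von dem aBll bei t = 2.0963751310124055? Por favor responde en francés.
Nous devons intégrer notre équation du snap s(t) = -810·cos(3·t) 2 fois. La primitive du snap est le jerk. En utilisant j(0) = 0, nous obtenons j(t) = -270·sin(3·t). En prenant ∫j(t)dt et en appliquant a(0) = 90, nous trouvons a(t) = 90·cos(3·t). De l'équation de l'accélération a(t) = 90·cos(3·t), nous substituons t = 2.0963751310124055 pour obtenir a = 89.9984121967689.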